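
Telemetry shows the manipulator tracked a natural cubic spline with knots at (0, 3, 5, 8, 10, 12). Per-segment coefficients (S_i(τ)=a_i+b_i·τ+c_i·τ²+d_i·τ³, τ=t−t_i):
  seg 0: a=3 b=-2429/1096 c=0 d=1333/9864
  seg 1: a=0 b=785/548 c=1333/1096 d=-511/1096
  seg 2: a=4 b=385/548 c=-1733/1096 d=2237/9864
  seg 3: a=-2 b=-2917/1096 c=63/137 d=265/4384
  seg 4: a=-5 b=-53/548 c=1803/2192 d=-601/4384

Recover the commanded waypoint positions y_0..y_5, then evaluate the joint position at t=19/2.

y_0=3 y_1=0 y_2=4 y_3=-2 y_4=-5 y_5=-3
S(19/2) = -166717/35072

y_0 = S_0(0) = a_0 = 3
y_1 = S_1(0) = a_1 = 0
y_2 = S_2(0) = a_2 = 4
y_3 = S_3(0) = a_3 = -2
y_4 = S_4(0) = a_4 = -5
y_5 = S_4(2) = -3
t_q=19/2 is in segment 3 (τ=3/2); S_3(τ)=-166717/35072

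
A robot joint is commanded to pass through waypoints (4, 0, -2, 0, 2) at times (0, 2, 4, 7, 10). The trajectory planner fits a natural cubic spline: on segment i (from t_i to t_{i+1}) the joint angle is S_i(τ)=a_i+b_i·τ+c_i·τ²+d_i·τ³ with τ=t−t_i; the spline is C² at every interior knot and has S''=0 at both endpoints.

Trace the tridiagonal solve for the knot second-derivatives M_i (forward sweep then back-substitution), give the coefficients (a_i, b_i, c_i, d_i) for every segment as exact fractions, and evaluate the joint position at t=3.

  seg 0: a=4 b=-911/420 c=0 d=71/1680
  seg 1: a=0 b=-349/210 c=71/280 d=13/336
  seg 2: a=-2 b=-11/60 c=17/35 d=-17/252
  seg 3: a=0 b=191/210 c=-17/140 d=17/1260
S(3) = -767/560

Δ: Δ0=-2, Δ1=-1, Δ2=2/3, Δ3=2/3
row 1: diag=8, rhs=6; c'=1/4, d'=3/4
row 2: denom=10−2·1/4=19/2; d'=(10−2·3/4)/(19/2)=17/19
row 3: denom=12−3·6/19=210/19; d'=(0−3·17/19)/(210/19)=-17/70
back: M3=-17/70
back: M2=17/19−6/19·-17/70=34/35
back: M1=3/4−1/4·34/35=71/140
M: M0=0, M1=71/140, M2=34/35, M3=-17/70, M4=0
seg 0: a=4, c=M0/2=0, d=(M1−M0)/(6·2)=71/1680, b=Δ0−h0·(2M0+M1)/6=-911/420
seg 1: a=0, c=M1/2=71/280, d=(M2−M1)/(6·2)=13/336, b=Δ1−h1·(2M1+M2)/6=-349/210
seg 2: a=-2, c=M2/2=17/35, d=(M3−M2)/(6·3)=-17/252, b=Δ2−h2·(2M2+M3)/6=-11/60
seg 3: a=0, c=M3/2=-17/140, d=(M4−M3)/(6·3)=17/1260, b=Δ3−h3·(2M3+M4)/6=191/210
t_q=3 → seg 1, τ=1; S=0+-349/210·τ+71/280·τ²+13/336·τ³=-767/560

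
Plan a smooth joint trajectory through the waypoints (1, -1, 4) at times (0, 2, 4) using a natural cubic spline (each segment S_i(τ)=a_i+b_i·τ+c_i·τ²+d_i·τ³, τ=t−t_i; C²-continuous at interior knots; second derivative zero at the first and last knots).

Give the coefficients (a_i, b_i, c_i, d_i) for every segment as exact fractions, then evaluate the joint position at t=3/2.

  seg 0: a=1 b=-15/8 c=0 d=7/32
  seg 1: a=-1 b=3/4 c=21/16 d=-7/32
S(3/2) = -275/256

Δ: Δ0=-1, Δ1=5/2
row 1: diag=8, rhs=21; c'=1/4, d'=21/8
back: M1=21/8
M: M0=0, M1=21/8, M2=0
seg 0: a=1, c=M0/2=0, d=(M1−M0)/(6·2)=7/32, b=Δ0−h0·(2M0+M1)/6=-15/8
seg 1: a=-1, c=M1/2=21/16, d=(M2−M1)/(6·2)=-7/32, b=Δ1−h1·(2M1+M2)/6=3/4
t_q=3/2 → seg 0, τ=3/2; S=1+-15/8·τ+0·τ²+7/32·τ³=-275/256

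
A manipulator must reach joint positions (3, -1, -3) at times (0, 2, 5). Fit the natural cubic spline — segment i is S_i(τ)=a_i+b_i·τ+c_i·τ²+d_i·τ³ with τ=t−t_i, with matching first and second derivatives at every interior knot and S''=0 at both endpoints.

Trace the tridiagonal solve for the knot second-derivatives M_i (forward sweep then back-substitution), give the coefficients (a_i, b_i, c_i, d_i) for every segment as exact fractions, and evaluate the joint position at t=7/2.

  seg 0: a=3 b=-34/15 c=0 d=1/15
  seg 1: a=-1 b=-22/15 c=2/5 d=-2/45
S(7/2) = -49/20

Δ: Δ0=-2, Δ1=-2/3
row 1: diag=10, rhs=8; c'=3/10, d'=4/5
back: M1=4/5
M: M0=0, M1=4/5, M2=0
seg 0: a=3, c=M0/2=0, d=(M1−M0)/(6·2)=1/15, b=Δ0−h0·(2M0+M1)/6=-34/15
seg 1: a=-1, c=M1/2=2/5, d=(M2−M1)/(6·3)=-2/45, b=Δ1−h1·(2M1+M2)/6=-22/15
t_q=7/2 → seg 1, τ=3/2; S=-1+-22/15·τ+2/5·τ²+-2/45·τ³=-49/20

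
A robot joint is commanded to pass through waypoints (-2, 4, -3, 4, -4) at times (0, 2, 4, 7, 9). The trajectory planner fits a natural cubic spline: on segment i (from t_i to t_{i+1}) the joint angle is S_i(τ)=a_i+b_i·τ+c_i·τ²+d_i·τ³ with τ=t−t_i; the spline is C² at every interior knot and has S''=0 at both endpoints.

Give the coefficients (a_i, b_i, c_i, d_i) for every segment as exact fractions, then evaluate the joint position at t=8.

Δ: Δ0=3, Δ1=-7/2, Δ2=7/3, Δ3=-4
row 1: diag=8, rhs=-39; c'=1/4, d'=-39/8
row 2: denom=10−2·1/4=19/2; d'=(35−2·-39/8)/(19/2)=179/38
row 3: denom=10−3·6/19=172/19; d'=(-38−3·179/38)/(172/19)=-1981/344
back: M3=-1981/344
back: M2=179/38−6/19·-1981/344=1123/172
back: M1=-39/8−1/4·1123/172=-4477/688
M: M0=0, M1=-4477/688, M2=1123/172, M3=-1981/344, M4=0
seg 0: a=-2, c=M0/2=0, d=(M1−M0)/(6·2)=-4477/8256, b=Δ0−h0·(2M0+M1)/6=10669/2064
seg 1: a=4, c=M1/2=-4477/1376, d=(M2−M1)/(6·2)=8969/8256, b=Δ1−h1·(2M1+M2)/6=-1381/1032
seg 2: a=-3, c=M2/2=1123/344, d=(M3−M2)/(6·3)=-1409/2064, b=Δ2−h2·(2M2+M3)/6=-2717/2064
seg 3: a=4, c=M3/2=-1981/688, d=(M4−M3)/(6·2)=1981/4128, b=Δ3−h3·(2M3+M4)/6=-83/516
t_q=8 → seg 3, τ=1; S=4+-83/516·τ+-1981/688·τ²+1981/4128·τ³=1981/1376

  seg 0: a=-2 b=10669/2064 c=0 d=-4477/8256
  seg 1: a=4 b=-1381/1032 c=-4477/1376 d=8969/8256
  seg 2: a=-3 b=-2717/2064 c=1123/344 d=-1409/2064
  seg 3: a=4 b=-83/516 c=-1981/688 d=1981/4128
S(8) = 1981/1376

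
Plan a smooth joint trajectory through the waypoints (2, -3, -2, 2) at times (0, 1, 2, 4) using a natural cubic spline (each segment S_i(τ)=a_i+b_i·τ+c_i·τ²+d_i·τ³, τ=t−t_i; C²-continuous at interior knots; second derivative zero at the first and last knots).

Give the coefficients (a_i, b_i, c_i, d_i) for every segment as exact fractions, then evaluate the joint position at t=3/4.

Δ: Δ0=-5, Δ1=1, Δ2=2
row 1: diag=4, rhs=36; c'=1/4, d'=9
row 2: denom=6−1·1/4=23/4; d'=(6−1·9)/(23/4)=-12/23
back: M2=-12/23
back: M1=9−1/4·-12/23=210/23
M: M0=0, M1=210/23, M2=-12/23, M3=0
seg 0: a=2, c=M0/2=0, d=(M1−M0)/(6·1)=35/23, b=Δ0−h0·(2M0+M1)/6=-150/23
seg 1: a=-3, c=M1/2=105/23, d=(M2−M1)/(6·1)=-37/23, b=Δ1−h1·(2M1+M2)/6=-45/23
seg 2: a=-2, c=M2/2=-6/23, d=(M3−M2)/(6·2)=1/23, b=Δ2−h2·(2M2+M3)/6=54/23
t_q=3/4 → seg 0, τ=3/4; S=2+-150/23·τ+0·τ²+35/23·τ³=-3311/1472

  seg 0: a=2 b=-150/23 c=0 d=35/23
  seg 1: a=-3 b=-45/23 c=105/23 d=-37/23
  seg 2: a=-2 b=54/23 c=-6/23 d=1/23
S(3/4) = -3311/1472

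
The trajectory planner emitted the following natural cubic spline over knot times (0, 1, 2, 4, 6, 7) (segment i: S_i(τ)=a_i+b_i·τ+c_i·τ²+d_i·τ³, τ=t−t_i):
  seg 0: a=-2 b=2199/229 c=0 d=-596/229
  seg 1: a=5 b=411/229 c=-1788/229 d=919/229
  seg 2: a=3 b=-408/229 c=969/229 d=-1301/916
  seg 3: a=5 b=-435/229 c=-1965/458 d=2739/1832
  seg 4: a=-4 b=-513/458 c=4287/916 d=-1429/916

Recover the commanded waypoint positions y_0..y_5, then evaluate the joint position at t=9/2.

y_0=-2 y_1=5 y_2=3 y_3=5 y_4=-4 y_5=-2
S(9/2) = 46379/14656

y_0 = S_0(0) = a_0 = -2
y_1 = S_1(0) = a_1 = 5
y_2 = S_2(0) = a_2 = 3
y_3 = S_3(0) = a_3 = 5
y_4 = S_4(0) = a_4 = -4
y_5 = S_4(1) = -2
t_q=9/2 is in segment 3 (τ=1/2); S_3(τ)=46379/14656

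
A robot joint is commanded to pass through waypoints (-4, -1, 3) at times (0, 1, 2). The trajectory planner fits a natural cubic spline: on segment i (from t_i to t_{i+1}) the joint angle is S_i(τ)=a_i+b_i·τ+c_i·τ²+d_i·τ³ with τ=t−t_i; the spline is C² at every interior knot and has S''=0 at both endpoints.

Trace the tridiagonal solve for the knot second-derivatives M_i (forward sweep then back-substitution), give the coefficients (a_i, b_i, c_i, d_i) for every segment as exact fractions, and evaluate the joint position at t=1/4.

Δ: Δ0=3, Δ1=4
row 1: diag=4, rhs=6; c'=1/4, d'=3/2
back: M1=3/2
M: M0=0, M1=3/2, M2=0
seg 0: a=-4, c=M0/2=0, d=(M1−M0)/(6·1)=1/4, b=Δ0−h0·(2M0+M1)/6=11/4
seg 1: a=-1, c=M1/2=3/4, d=(M2−M1)/(6·1)=-1/4, b=Δ1−h1·(2M1+M2)/6=7/2
t_q=1/4 → seg 0, τ=1/4; S=-4+11/4·τ+0·τ²+1/4·τ³=-847/256

  seg 0: a=-4 b=11/4 c=0 d=1/4
  seg 1: a=-1 b=7/2 c=3/4 d=-1/4
S(1/4) = -847/256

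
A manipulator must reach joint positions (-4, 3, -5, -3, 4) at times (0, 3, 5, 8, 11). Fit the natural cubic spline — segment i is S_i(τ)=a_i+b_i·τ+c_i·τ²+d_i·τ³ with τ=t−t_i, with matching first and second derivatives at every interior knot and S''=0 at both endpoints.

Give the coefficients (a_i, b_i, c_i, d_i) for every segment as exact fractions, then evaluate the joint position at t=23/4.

  seg 0: a=-4 b=1631/354 c=0 d=-805/3186
  seg 1: a=3 b=-392/177 c=-805/354 d=163/236
  seg 2: a=-5 b=-535/177 c=331/177 d=-340/1593
  seg 3: a=-3 b=431/177 c=-3/59 d=1/177
S(23/4) = -372/59

Δ: Δ0=7/3, Δ1=-4, Δ2=2/3, Δ3=7/3
row 1: diag=10, rhs=-38; c'=1/5, d'=-19/5
row 2: denom=10−2·1/5=48/5; d'=(28−2·-19/5)/(48/5)=89/24
row 3: denom=12−3·5/16=177/16; d'=(10−3·89/24)/(177/16)=-6/59
back: M3=-6/59
back: M2=89/24−5/16·-6/59=662/177
back: M1=-19/5−1/5·662/177=-805/177
M: M0=0, M1=-805/177, M2=662/177, M3=-6/59, M4=0
seg 0: a=-4, c=M0/2=0, d=(M1−M0)/(6·3)=-805/3186, b=Δ0−h0·(2M0+M1)/6=1631/354
seg 1: a=3, c=M1/2=-805/354, d=(M2−M1)/(6·2)=163/236, b=Δ1−h1·(2M1+M2)/6=-392/177
seg 2: a=-5, c=M2/2=331/177, d=(M3−M2)/(6·3)=-340/1593, b=Δ2−h2·(2M2+M3)/6=-535/177
seg 3: a=-3, c=M3/2=-3/59, d=(M4−M3)/(6·3)=1/177, b=Δ3−h3·(2M3+M4)/6=431/177
t_q=23/4 → seg 2, τ=3/4; S=-5+-535/177·τ+331/177·τ²+-340/1593·τ³=-372/59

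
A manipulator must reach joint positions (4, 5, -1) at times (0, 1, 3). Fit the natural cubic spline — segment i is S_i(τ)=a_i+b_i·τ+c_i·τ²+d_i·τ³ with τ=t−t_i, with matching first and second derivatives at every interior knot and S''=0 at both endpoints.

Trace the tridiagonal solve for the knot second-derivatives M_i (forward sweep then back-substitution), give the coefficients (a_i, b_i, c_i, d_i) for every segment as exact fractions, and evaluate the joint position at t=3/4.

  seg 0: a=4 b=5/3 c=0 d=-2/3
  seg 1: a=5 b=-1/3 c=-2 d=1/3
S(3/4) = 159/32

Δ: Δ0=1, Δ1=-3
row 1: diag=6, rhs=-24; c'=1/3, d'=-4
back: M1=-4
M: M0=0, M1=-4, M2=0
seg 0: a=4, c=M0/2=0, d=(M1−M0)/(6·1)=-2/3, b=Δ0−h0·(2M0+M1)/6=5/3
seg 1: a=5, c=M1/2=-2, d=(M2−M1)/(6·2)=1/3, b=Δ1−h1·(2M1+M2)/6=-1/3
t_q=3/4 → seg 0, τ=3/4; S=4+5/3·τ+0·τ²+-2/3·τ³=159/32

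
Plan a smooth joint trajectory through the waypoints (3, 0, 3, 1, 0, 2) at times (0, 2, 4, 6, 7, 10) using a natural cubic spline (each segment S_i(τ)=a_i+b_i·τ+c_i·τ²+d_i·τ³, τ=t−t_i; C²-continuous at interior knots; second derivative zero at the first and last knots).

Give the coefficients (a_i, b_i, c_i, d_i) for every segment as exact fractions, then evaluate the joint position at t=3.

Δ: Δ0=-3/2, Δ1=3/2, Δ2=-1, Δ3=-1, Δ4=2/3
row 1: diag=8, rhs=18; c'=1/4, d'=9/4
row 2: denom=8−2·1/4=15/2; d'=(-15−2·9/4)/(15/2)=-13/5
row 3: denom=6−2·4/15=82/15; d'=(0−2·-13/5)/(82/15)=39/41
row 4: denom=8−1·15/82=641/82; d'=(10−1·39/41)/(641/82)=742/641
back: M4=742/641
back: M3=39/41−15/82·742/641=474/641
back: M2=-13/5−4/15·474/641=-1793/641
back: M1=9/4−1/4·-1793/641=3781/1282
M: M0=0, M1=3781/1282, M2=-1793/641, M3=474/641, M4=742/641, M5=0
seg 0: a=3, c=M0/2=0, d=(M1−M0)/(6·2)=3781/15384, b=Δ0−h0·(2M0+M1)/6=-4775/1923
seg 1: a=0, c=M1/2=3781/2564, d=(M2−M1)/(6·2)=-7367/15384, b=Δ1−h1·(2M1+M2)/6=1793/3846
seg 2: a=3, c=M2/2=-1793/1282, d=(M3−M2)/(6·2)=2267/7692, b=Δ2−h2·(2M2+M3)/6=1189/1923
seg 3: a=1, c=M3/2=237/641, d=(M4−M3)/(6·1)=134/1923, b=Δ3−h3·(2M3+M4)/6=-2768/1923
seg 4: a=0, c=M4/2=371/641, d=(M5−M4)/(6·3)=-371/5769, b=Δ4−h4·(2M4+M5)/6=-944/1923
t_q=3 → seg 1, τ=1; S=0+1793/3846·τ+3781/2564·τ²+-7367/15384·τ³=7497/5128

  seg 0: a=3 b=-4775/1923 c=0 d=3781/15384
  seg 1: a=0 b=1793/3846 c=3781/2564 d=-7367/15384
  seg 2: a=3 b=1189/1923 c=-1793/1282 d=2267/7692
  seg 3: a=1 b=-2768/1923 c=237/641 d=134/1923
  seg 4: a=0 b=-944/1923 c=371/641 d=-371/5769
S(3) = 7497/5128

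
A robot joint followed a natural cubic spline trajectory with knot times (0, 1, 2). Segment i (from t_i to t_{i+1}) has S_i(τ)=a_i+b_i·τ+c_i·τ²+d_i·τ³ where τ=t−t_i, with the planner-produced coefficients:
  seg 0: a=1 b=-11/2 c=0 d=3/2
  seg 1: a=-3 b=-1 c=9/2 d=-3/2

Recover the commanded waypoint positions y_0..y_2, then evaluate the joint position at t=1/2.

y_0 = S_0(0) = a_0 = 1
y_1 = S_1(0) = a_1 = -3
y_2 = S_1(1) = -1
t_q=1/2 is in segment 0 (τ=1/2); S_0(τ)=-25/16

y_0=1 y_1=-3 y_2=-1
S(1/2) = -25/16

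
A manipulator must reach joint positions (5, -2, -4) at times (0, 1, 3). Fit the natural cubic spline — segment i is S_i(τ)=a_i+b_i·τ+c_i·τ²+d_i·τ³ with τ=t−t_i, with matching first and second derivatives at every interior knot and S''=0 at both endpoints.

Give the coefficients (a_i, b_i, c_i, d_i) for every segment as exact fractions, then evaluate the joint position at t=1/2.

Δ: Δ0=-7, Δ1=-1
row 1: diag=6, rhs=36; c'=1/3, d'=6
back: M1=6
M: M0=0, M1=6, M2=0
seg 0: a=5, c=M0/2=0, d=(M1−M0)/(6·1)=1, b=Δ0−h0·(2M0+M1)/6=-8
seg 1: a=-2, c=M1/2=3, d=(M2−M1)/(6·2)=-1/2, b=Δ1−h1·(2M1+M2)/6=-5
t_q=1/2 → seg 0, τ=1/2; S=5+-8·τ+0·τ²+1·τ³=9/8

  seg 0: a=5 b=-8 c=0 d=1
  seg 1: a=-2 b=-5 c=3 d=-1/2
S(1/2) = 9/8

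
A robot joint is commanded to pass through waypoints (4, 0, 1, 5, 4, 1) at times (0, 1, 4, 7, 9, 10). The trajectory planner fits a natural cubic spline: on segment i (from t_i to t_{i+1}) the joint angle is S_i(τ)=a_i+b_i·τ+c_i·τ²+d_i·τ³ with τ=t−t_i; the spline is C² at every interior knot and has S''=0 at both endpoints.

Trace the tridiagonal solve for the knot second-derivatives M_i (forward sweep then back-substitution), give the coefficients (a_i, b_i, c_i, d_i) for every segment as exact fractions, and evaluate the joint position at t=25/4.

  seg 0: a=4 b=-2527/555 c=0 d=307/555
  seg 1: a=0 b=-1606/555 c=307/185 d=-36/185
  seg 2: a=1 b=1004/555 c=-17/185 d=-1/45
  seg 3: a=5 b=73/111 c=-54/185 d=-637/4440
  seg 4: a=4 b=-2477/1110 c=-853/740 d=853/2220
S(25/4) = 51527/11840

Δ: Δ0=-4, Δ1=1/3, Δ2=4/3, Δ3=-1/2, Δ4=-3
row 1: diag=8, rhs=26; c'=3/8, d'=13/4
row 2: denom=12−3·3/8=87/8; d'=(6−3·13/4)/(87/8)=-10/29
row 3: denom=10−3·8/29=266/29; d'=(-11−3·-10/29)/(266/29)=-289/266
row 4: denom=6−2·29/133=740/133; d'=(-15−2·-289/266)/(740/133)=-853/370
back: M4=-853/370
back: M3=-289/266−29/133·-853/370=-108/185
back: M2=-10/29−8/29·-108/185=-34/185
back: M1=13/4−3/8·-34/185=614/185
M: M0=0, M1=614/185, M2=-34/185, M3=-108/185, M4=-853/370, M5=0
seg 0: a=4, c=M0/2=0, d=(M1−M0)/(6·1)=307/555, b=Δ0−h0·(2M0+M1)/6=-2527/555
seg 1: a=0, c=M1/2=307/185, d=(M2−M1)/(6·3)=-36/185, b=Δ1−h1·(2M1+M2)/6=-1606/555
seg 2: a=1, c=M2/2=-17/185, d=(M3−M2)/(6·3)=-1/45, b=Δ2−h2·(2M2+M3)/6=1004/555
seg 3: a=5, c=M3/2=-54/185, d=(M4−M3)/(6·2)=-637/4440, b=Δ3−h3·(2M3+M4)/6=73/111
seg 4: a=4, c=M4/2=-853/740, d=(M5−M4)/(6·1)=853/2220, b=Δ4−h4·(2M4+M5)/6=-2477/1110
t_q=25/4 → seg 2, τ=9/4; S=1+1004/555·τ+-17/185·τ²+-1/45·τ³=51527/11840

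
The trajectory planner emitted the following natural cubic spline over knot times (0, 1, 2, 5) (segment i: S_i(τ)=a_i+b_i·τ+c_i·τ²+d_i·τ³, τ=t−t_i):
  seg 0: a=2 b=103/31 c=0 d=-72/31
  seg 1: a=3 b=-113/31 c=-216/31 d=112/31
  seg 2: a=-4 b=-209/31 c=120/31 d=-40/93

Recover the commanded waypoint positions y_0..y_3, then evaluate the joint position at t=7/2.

y_0 = S_0(0) = a_0 = 2
y_1 = S_1(0) = a_1 = 3
y_2 = S_2(0) = a_2 = -4
y_3 = S_2(3) = -1
t_q=7/2 is in segment 2 (τ=3/2); S_2(τ)=-425/62

y_0=2 y_1=3 y_2=-4 y_3=-1
S(7/2) = -425/62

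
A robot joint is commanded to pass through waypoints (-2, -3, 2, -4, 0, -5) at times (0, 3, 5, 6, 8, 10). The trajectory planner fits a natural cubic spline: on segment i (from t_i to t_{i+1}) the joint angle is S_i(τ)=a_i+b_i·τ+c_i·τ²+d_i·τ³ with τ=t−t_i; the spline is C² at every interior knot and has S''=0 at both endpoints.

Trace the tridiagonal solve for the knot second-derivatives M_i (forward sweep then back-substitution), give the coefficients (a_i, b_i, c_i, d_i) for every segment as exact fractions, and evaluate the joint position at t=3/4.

  seg 0: a=-2 b=-8479/3576 c=0 d=2429/10728
  seg 1: a=-3 b=6691/1788 c=2429/1192 d=-2377/1788
  seg 2: a=2 b=-7259/1788 c=-7079/1192 d=14299/3576
  seg 3: a=-4 b=-14095/3576 c=1805/298 d=-22073/14304
  seg 4: a=0 b=3163/1788 c=-7633/2384 d=7633/14304
S(3/4) = -280953/76288

Δ: Δ0=-1/3, Δ1=5/2, Δ2=-6, Δ3=2, Δ4=-5/2
row 1: diag=10, rhs=17; c'=1/5, d'=17/10
row 2: denom=6−2·1/5=28/5; d'=(-51−2·17/10)/(28/5)=-68/7
row 3: denom=6−1·5/28=163/28; d'=(48−1·-68/7)/(163/28)=1616/163
row 4: denom=8−2·56/163=1192/163; d'=(-27−2·1616/163)/(1192/163)=-7633/1192
back: M4=-7633/1192
back: M3=1616/163−56/163·-7633/1192=1805/149
back: M2=-68/7−5/28·1805/149=-7079/596
back: M1=17/10−1/5·-7079/596=2429/596
M: M0=0, M1=2429/596, M2=-7079/596, M3=1805/149, M4=-7633/1192, M5=0
seg 0: a=-2, c=M0/2=0, d=(M1−M0)/(6·3)=2429/10728, b=Δ0−h0·(2M0+M1)/6=-8479/3576
seg 1: a=-3, c=M1/2=2429/1192, d=(M2−M1)/(6·2)=-2377/1788, b=Δ1−h1·(2M1+M2)/6=6691/1788
seg 2: a=2, c=M2/2=-7079/1192, d=(M3−M2)/(6·1)=14299/3576, b=Δ2−h2·(2M2+M3)/6=-7259/1788
seg 3: a=-4, c=M3/2=1805/298, d=(M4−M3)/(6·2)=-22073/14304, b=Δ3−h3·(2M3+M4)/6=-14095/3576
seg 4: a=0, c=M4/2=-7633/2384, d=(M5−M4)/(6·2)=7633/14304, b=Δ4−h4·(2M4+M5)/6=3163/1788
t_q=3/4 → seg 0, τ=3/4; S=-2+-8479/3576·τ+0·τ²+2429/10728·τ³=-280953/76288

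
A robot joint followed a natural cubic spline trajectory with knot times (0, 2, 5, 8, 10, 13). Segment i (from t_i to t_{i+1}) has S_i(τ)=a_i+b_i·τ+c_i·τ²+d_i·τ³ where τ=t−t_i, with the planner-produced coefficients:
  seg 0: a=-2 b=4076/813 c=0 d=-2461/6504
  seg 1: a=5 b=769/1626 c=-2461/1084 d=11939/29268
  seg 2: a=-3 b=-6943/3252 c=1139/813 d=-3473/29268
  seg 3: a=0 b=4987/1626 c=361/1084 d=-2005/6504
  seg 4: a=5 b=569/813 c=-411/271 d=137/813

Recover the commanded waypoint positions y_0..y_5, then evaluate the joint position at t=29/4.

y_0=-2 y_1=5 y_2=-3 y_3=0 y_4=5 y_5=-2
S(29/4) = -143115/69376

y_0 = S_0(0) = a_0 = -2
y_1 = S_1(0) = a_1 = 5
y_2 = S_2(0) = a_2 = -3
y_3 = S_3(0) = a_3 = 0
y_4 = S_4(0) = a_4 = 5
y_5 = S_4(3) = -2
t_q=29/4 is in segment 2 (τ=9/4); S_2(τ)=-143115/69376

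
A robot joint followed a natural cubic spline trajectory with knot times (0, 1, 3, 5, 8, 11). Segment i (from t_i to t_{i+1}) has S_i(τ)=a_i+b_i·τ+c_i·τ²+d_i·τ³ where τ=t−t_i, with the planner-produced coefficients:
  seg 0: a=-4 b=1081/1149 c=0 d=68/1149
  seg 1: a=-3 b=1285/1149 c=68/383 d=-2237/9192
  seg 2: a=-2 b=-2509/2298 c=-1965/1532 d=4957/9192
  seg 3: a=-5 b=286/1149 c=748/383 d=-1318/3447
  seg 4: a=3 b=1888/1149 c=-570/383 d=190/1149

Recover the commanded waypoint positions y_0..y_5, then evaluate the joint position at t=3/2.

y_0=-4 y_1=-3 y_2=-2 y_3=-5 y_4=3 y_5=-1
S(3/2) = -59487/24512

y_0 = S_0(0) = a_0 = -4
y_1 = S_1(0) = a_1 = -3
y_2 = S_2(0) = a_2 = -2
y_3 = S_3(0) = a_3 = -5
y_4 = S_4(0) = a_4 = 3
y_5 = S_4(3) = -1
t_q=3/2 is in segment 1 (τ=1/2); S_1(τ)=-59487/24512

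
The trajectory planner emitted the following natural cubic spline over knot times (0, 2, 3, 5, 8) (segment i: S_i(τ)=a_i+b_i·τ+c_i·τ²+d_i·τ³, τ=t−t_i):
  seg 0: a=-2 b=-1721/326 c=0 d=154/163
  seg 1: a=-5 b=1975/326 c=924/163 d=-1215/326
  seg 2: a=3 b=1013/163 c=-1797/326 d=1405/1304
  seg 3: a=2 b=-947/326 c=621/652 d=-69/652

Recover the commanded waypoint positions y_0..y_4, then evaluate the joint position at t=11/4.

y_0 = S_0(0) = a_0 = -2
y_1 = S_1(0) = a_1 = -5
y_2 = S_2(0) = a_2 = 3
y_3 = S_3(0) = a_3 = 2
y_4 = S_3(3) = -1
t_q=11/4 is in segment 1 (τ=3/4); S_1(τ)=24203/20864

y_0=-2 y_1=-5 y_2=3 y_3=2 y_4=-1
S(11/4) = 24203/20864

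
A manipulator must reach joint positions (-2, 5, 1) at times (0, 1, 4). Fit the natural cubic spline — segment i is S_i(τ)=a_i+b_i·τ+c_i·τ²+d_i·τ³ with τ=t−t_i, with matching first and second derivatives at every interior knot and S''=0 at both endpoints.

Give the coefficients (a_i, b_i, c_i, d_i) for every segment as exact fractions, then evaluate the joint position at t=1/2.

  seg 0: a=-2 b=193/24 c=0 d=-25/24
  seg 1: a=5 b=59/12 c=-25/8 d=25/72
S(1/2) = 121/64

Δ: Δ0=7, Δ1=-4/3
row 1: diag=8, rhs=-50; c'=3/8, d'=-25/4
back: M1=-25/4
M: M0=0, M1=-25/4, M2=0
seg 0: a=-2, c=M0/2=0, d=(M1−M0)/(6·1)=-25/24, b=Δ0−h0·(2M0+M1)/6=193/24
seg 1: a=5, c=M1/2=-25/8, d=(M2−M1)/(6·3)=25/72, b=Δ1−h1·(2M1+M2)/6=59/12
t_q=1/2 → seg 0, τ=1/2; S=-2+193/24·τ+0·τ²+-25/24·τ³=121/64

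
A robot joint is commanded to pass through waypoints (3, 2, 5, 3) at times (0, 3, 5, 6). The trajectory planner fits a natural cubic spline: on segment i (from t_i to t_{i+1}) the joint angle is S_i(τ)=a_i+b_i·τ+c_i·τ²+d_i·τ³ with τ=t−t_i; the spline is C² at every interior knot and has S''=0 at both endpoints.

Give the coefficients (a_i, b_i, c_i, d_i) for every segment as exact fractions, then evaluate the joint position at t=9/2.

Δ: Δ0=-1/3, Δ1=3/2, Δ2=-2
row 1: diag=10, rhs=11; c'=1/5, d'=11/10
row 2: denom=6−2·1/5=28/5; d'=(-21−2·11/10)/(28/5)=-29/7
back: M2=-29/7
back: M1=11/10−1/5·-29/7=27/14
M: M0=0, M1=27/14, M2=-29/7, M3=0
seg 0: a=3, c=M0/2=0, d=(M1−M0)/(6·3)=3/28, b=Δ0−h0·(2M0+M1)/6=-109/84
seg 1: a=2, c=M1/2=27/28, d=(M2−M1)/(6·2)=-85/168, b=Δ1−h1·(2M1+M2)/6=67/42
seg 2: a=5, c=M2/2=-29/14, d=(M3−M2)/(6·1)=29/42, b=Δ2−h2·(2M2+M3)/6=-13/21
t_q=9/2 → seg 1, τ=3/2; S=2+67/42·τ+27/28·τ²+-85/168·τ³=2175/448

  seg 0: a=3 b=-109/84 c=0 d=3/28
  seg 1: a=2 b=67/42 c=27/28 d=-85/168
  seg 2: a=5 b=-13/21 c=-29/14 d=29/42
S(9/2) = 2175/448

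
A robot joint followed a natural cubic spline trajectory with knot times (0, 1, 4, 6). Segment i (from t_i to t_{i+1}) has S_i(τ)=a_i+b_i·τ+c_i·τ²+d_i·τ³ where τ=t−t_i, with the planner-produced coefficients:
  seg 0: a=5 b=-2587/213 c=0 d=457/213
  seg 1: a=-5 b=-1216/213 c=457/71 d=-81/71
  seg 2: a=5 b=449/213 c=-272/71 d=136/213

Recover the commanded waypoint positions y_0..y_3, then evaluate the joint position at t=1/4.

y_0 = S_0(0) = a_0 = 5
y_1 = S_1(0) = a_1 = -5
y_2 = S_2(0) = a_2 = 5
y_3 = S_2(2) = -1
t_q=1/4 is in segment 0 (τ=1/4); S_0(τ)=9075/4544

y_0=5 y_1=-5 y_2=5 y_3=-1
S(1/4) = 9075/4544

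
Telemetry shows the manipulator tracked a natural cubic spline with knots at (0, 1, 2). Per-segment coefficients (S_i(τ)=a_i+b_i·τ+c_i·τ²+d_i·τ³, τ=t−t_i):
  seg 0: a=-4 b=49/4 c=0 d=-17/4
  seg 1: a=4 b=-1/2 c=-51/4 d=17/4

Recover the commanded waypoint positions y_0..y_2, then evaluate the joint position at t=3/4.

y_0 = S_0(0) = a_0 = -4
y_1 = S_1(0) = a_1 = 4
y_2 = S_1(1) = -5
t_q=3/4 is in segment 0 (τ=3/4); S_0(τ)=869/256

y_0=-4 y_1=4 y_2=-5
S(3/4) = 869/256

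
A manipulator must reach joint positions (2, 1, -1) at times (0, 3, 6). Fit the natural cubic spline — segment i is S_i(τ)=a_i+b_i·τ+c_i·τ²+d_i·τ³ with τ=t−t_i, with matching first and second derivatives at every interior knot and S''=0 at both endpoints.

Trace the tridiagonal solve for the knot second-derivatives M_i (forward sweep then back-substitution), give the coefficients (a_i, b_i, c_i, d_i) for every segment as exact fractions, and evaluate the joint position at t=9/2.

Δ: Δ0=-1/3, Δ1=-2/3
row 1: diag=12, rhs=-2; c'=1/4, d'=-1/6
back: M1=-1/6
M: M0=0, M1=-1/6, M2=0
seg 0: a=2, c=M0/2=0, d=(M1−M0)/(6·3)=-1/108, b=Δ0−h0·(2M0+M1)/6=-1/4
seg 1: a=1, c=M1/2=-1/12, d=(M2−M1)/(6·3)=1/108, b=Δ1−h1·(2M1+M2)/6=-1/2
t_q=9/2 → seg 1, τ=3/2; S=1+-1/2·τ+-1/12·τ²+1/108·τ³=3/32

  seg 0: a=2 b=-1/4 c=0 d=-1/108
  seg 1: a=1 b=-1/2 c=-1/12 d=1/108
S(9/2) = 3/32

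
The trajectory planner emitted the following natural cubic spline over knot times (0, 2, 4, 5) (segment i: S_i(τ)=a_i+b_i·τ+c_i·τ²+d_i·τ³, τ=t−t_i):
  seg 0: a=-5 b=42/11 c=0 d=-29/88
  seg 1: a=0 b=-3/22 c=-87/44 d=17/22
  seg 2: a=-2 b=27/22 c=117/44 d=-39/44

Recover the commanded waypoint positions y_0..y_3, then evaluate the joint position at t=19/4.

y_0 = S_0(0) = a_0 = -5
y_1 = S_1(0) = a_1 = 0
y_2 = S_2(0) = a_2 = -2
y_3 = S_2(1) = 1
t_q=19/4 is in segment 2 (τ=3/4); S_2(τ)=119/2816

y_0=-5 y_1=0 y_2=-2 y_3=1
S(19/4) = 119/2816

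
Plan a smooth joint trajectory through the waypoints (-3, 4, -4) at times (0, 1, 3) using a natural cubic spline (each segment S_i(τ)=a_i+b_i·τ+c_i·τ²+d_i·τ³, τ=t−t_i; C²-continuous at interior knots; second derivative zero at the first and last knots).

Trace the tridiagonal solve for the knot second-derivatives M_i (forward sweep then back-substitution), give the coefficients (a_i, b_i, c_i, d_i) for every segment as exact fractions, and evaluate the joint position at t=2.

  seg 0: a=-3 b=53/6 c=0 d=-11/6
  seg 1: a=4 b=10/3 c=-11/2 d=11/12
S(2) = 11/4

Δ: Δ0=7, Δ1=-4
row 1: diag=6, rhs=-66; c'=1/3, d'=-11
back: M1=-11
M: M0=0, M1=-11, M2=0
seg 0: a=-3, c=M0/2=0, d=(M1−M0)/(6·1)=-11/6, b=Δ0−h0·(2M0+M1)/6=53/6
seg 1: a=4, c=M1/2=-11/2, d=(M2−M1)/(6·2)=11/12, b=Δ1−h1·(2M1+M2)/6=10/3
t_q=2 → seg 1, τ=1; S=4+10/3·τ+-11/2·τ²+11/12·τ³=11/4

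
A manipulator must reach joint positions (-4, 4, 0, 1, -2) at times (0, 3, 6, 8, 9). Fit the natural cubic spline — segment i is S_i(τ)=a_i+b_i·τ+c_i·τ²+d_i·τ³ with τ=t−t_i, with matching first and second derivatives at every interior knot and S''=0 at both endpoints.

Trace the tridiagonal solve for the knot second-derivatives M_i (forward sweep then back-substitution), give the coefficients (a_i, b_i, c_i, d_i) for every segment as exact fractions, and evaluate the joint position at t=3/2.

  seg 0: a=-4 b=1241/309 c=0 d=-139/927
  seg 1: a=4 b=-10/309 c=-139/103 d=283/927
  seg 2: a=0 b=35/309 c=144/103 d=-1489/2472
  seg 3: a=1 b=-941/618 c=-913/412 d=913/1236
S(3/2) = 1251/824

Δ: Δ0=8/3, Δ1=-4/3, Δ2=1/2, Δ3=-3
row 1: diag=12, rhs=-24; c'=1/4, d'=-2
row 2: denom=10−3·1/4=37/4; d'=(11−3·-2)/(37/4)=68/37
row 3: denom=6−2·8/37=206/37; d'=(-21−2·68/37)/(206/37)=-913/206
back: M3=-913/206
back: M2=68/37−8/37·-913/206=288/103
back: M1=-2−1/4·288/103=-278/103
M: M0=0, M1=-278/103, M2=288/103, M3=-913/206, M4=0
seg 0: a=-4, c=M0/2=0, d=(M1−M0)/(6·3)=-139/927, b=Δ0−h0·(2M0+M1)/6=1241/309
seg 1: a=4, c=M1/2=-139/103, d=(M2−M1)/(6·3)=283/927, b=Δ1−h1·(2M1+M2)/6=-10/309
seg 2: a=0, c=M2/2=144/103, d=(M3−M2)/(6·2)=-1489/2472, b=Δ2−h2·(2M2+M3)/6=35/309
seg 3: a=1, c=M3/2=-913/412, d=(M4−M3)/(6·1)=913/1236, b=Δ3−h3·(2M3+M4)/6=-941/618
t_q=3/2 → seg 0, τ=3/2; S=-4+1241/309·τ+0·τ²+-139/927·τ³=1251/824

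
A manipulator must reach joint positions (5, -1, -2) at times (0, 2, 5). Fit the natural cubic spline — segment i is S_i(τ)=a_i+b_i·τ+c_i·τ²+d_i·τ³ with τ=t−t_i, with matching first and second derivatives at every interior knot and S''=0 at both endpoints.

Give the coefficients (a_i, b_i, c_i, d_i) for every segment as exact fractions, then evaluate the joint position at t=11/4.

Δ: Δ0=-3, Δ1=-1/3
row 1: diag=10, rhs=16; c'=3/10, d'=8/5
back: M1=8/5
M: M0=0, M1=8/5, M2=0
seg 0: a=5, c=M0/2=0, d=(M1−M0)/(6·2)=2/15, b=Δ0−h0·(2M0+M1)/6=-53/15
seg 1: a=-1, c=M1/2=4/5, d=(M2−M1)/(6·3)=-4/45, b=Δ1−h1·(2M1+M2)/6=-29/15
t_q=11/4 → seg 1, τ=3/4; S=-1+-29/15·τ+4/5·τ²+-4/45·τ³=-163/80

  seg 0: a=5 b=-53/15 c=0 d=2/15
  seg 1: a=-1 b=-29/15 c=4/5 d=-4/45
S(11/4) = -163/80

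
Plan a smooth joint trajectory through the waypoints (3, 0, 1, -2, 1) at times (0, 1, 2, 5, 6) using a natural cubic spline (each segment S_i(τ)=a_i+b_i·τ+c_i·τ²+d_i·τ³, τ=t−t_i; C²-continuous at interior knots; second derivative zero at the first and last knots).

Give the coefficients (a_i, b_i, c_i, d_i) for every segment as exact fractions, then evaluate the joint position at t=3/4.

Δ: Δ0=-3, Δ1=1, Δ2=-1, Δ3=3
row 1: diag=4, rhs=24; c'=1/4, d'=6
row 2: denom=8−1·1/4=31/4; d'=(-12−1·6)/(31/4)=-72/31
row 3: denom=8−3·12/31=212/31; d'=(24−3·-72/31)/(212/31)=240/53
back: M3=240/53
back: M2=-72/31−12/31·240/53=-216/53
back: M1=6−1/4·-216/53=372/53
M: M0=0, M1=372/53, M2=-216/53, M3=240/53, M4=0
seg 0: a=3, c=M0/2=0, d=(M1−M0)/(6·1)=62/53, b=Δ0−h0·(2M0+M1)/6=-221/53
seg 1: a=0, c=M1/2=186/53, d=(M2−M1)/(6·1)=-98/53, b=Δ1−h1·(2M1+M2)/6=-35/53
seg 2: a=1, c=M2/2=-108/53, d=(M3−M2)/(6·3)=76/159, b=Δ2−h2·(2M2+M3)/6=43/53
seg 3: a=-2, c=M3/2=120/53, d=(M4−M3)/(6·1)=-40/53, b=Δ3−h3·(2M3+M4)/6=79/53
t_q=3/4 → seg 0, τ=3/4; S=3+-221/53·τ+0·τ²+62/53·τ³=621/1696

  seg 0: a=3 b=-221/53 c=0 d=62/53
  seg 1: a=0 b=-35/53 c=186/53 d=-98/53
  seg 2: a=1 b=43/53 c=-108/53 d=76/159
  seg 3: a=-2 b=79/53 c=120/53 d=-40/53
S(3/4) = 621/1696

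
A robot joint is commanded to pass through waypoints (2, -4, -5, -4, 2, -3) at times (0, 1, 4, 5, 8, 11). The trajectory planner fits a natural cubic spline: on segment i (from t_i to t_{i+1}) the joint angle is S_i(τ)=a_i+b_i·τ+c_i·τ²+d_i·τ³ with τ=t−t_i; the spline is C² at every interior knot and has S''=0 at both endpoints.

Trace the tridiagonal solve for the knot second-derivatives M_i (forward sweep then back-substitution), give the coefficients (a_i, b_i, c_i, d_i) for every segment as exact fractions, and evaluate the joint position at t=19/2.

  seg 0: a=2 b=-10577/1563 c=0 d=1199/1563
  seg 1: a=-4 b=-6980/1563 c=1199/521 d=-1444/4689
  seg 2: a=-5 b=1606/1563 c=-245/521 d=692/1563
  seg 3: a=-4 b=2212/1563 c=447/521 d=-3109/14067
  seg 4: a=2 b=931/1563 c=-1768/1563 d=1768/14067
S(19/2) = 805/1042

Δ: Δ0=-6, Δ1=-1/3, Δ2=1, Δ3=2, Δ4=-5/3
row 1: diag=8, rhs=34; c'=3/8, d'=17/4
row 2: denom=8−3·3/8=55/8; d'=(8−3·17/4)/(55/8)=-38/55
row 3: denom=8−1·8/55=432/55; d'=(6−1·-38/55)/(432/55)=23/27
row 4: denom=12−3·55/144=521/48; d'=(-22−3·23/27)/(521/48)=-3536/1563
back: M4=-3536/1563
back: M3=23/27−55/144·-3536/1563=894/521
back: M2=-38/55−8/55·894/521=-490/521
back: M1=17/4−3/8·-490/521=2398/521
M: M0=0, M1=2398/521, M2=-490/521, M3=894/521, M4=-3536/1563, M5=0
seg 0: a=2, c=M0/2=0, d=(M1−M0)/(6·1)=1199/1563, b=Δ0−h0·(2M0+M1)/6=-10577/1563
seg 1: a=-4, c=M1/2=1199/521, d=(M2−M1)/(6·3)=-1444/4689, b=Δ1−h1·(2M1+M2)/6=-6980/1563
seg 2: a=-5, c=M2/2=-245/521, d=(M3−M2)/(6·1)=692/1563, b=Δ2−h2·(2M2+M3)/6=1606/1563
seg 3: a=-4, c=M3/2=447/521, d=(M4−M3)/(6·3)=-3109/14067, b=Δ3−h3·(2M3+M4)/6=2212/1563
seg 4: a=2, c=M4/2=-1768/1563, d=(M5−M4)/(6·3)=1768/14067, b=Δ4−h4·(2M4+M5)/6=931/1563
t_q=19/2 → seg 4, τ=3/2; S=2+931/1563·τ+-1768/1563·τ²+1768/14067·τ³=805/1042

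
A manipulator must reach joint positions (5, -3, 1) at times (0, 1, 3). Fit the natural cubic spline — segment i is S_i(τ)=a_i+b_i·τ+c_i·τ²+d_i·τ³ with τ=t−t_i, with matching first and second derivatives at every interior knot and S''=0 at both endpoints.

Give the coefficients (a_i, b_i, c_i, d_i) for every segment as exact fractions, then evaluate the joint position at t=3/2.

  seg 0: a=5 b=-29/3 c=0 d=5/3
  seg 1: a=-3 b=-14/3 c=5 d=-5/6
S(3/2) = -67/16

Δ: Δ0=-8, Δ1=2
row 1: diag=6, rhs=60; c'=1/3, d'=10
back: M1=10
M: M0=0, M1=10, M2=0
seg 0: a=5, c=M0/2=0, d=(M1−M0)/(6·1)=5/3, b=Δ0−h0·(2M0+M1)/6=-29/3
seg 1: a=-3, c=M1/2=5, d=(M2−M1)/(6·2)=-5/6, b=Δ1−h1·(2M1+M2)/6=-14/3
t_q=3/2 → seg 1, τ=1/2; S=-3+-14/3·τ+5·τ²+-5/6·τ³=-67/16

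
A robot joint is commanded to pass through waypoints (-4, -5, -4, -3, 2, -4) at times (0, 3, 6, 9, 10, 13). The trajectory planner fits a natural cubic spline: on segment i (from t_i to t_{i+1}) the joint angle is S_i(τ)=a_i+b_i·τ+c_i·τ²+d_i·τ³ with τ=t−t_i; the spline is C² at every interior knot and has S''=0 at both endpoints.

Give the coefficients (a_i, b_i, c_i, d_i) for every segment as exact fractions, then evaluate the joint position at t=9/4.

Δ: Δ0=-1/3, Δ1=1/3, Δ2=1/3, Δ3=5, Δ4=-2
row 1: diag=12, rhs=4; c'=1/4, d'=1/3
row 2: denom=12−3·1/4=45/4; d'=(0−3·1/3)/(45/4)=-4/45
row 3: denom=8−3·4/15=36/5; d'=(28−3·-4/45)/(36/5)=106/27
row 4: denom=8−1·5/36=283/36; d'=(-42−1·106/27)/(283/36)=-4960/849
back: M4=-4960/849
back: M3=106/27−5/36·-4960/849=4022/849
back: M2=-4/45−4/15·4022/849=-1148/849
back: M1=1/3−1/4·-1148/849=190/283
M: M0=0, M1=190/283, M2=-1148/849, M3=4022/849, M4=-4960/849, M5=0
seg 0: a=-4, c=M0/2=0, d=(M1−M0)/(6·3)=95/2547, b=Δ0−h0·(2M0+M1)/6=-568/849
seg 1: a=-5, c=M1/2=95/283, d=(M2−M1)/(6·3)=-859/7641, b=Δ1−h1·(2M1+M2)/6=287/849
seg 2: a=-4, c=M2/2=-574/849, d=(M3−M2)/(6·3)=2585/7641, b=Δ2−h2·(2M2+M3)/6=-580/849
seg 3: a=-3, c=M3/2=2011/849, d=(M4−M3)/(6·1)=-499/283, b=Δ3−h3·(2M3+M4)/6=3731/849
seg 4: a=2, c=M4/2=-2480/849, d=(M5−M4)/(6·3)=2480/7641, b=Δ4−h4·(2M4+M5)/6=3262/849
t_q=9/4 → seg 0, τ=9/4; S=-4+-568/849·τ+0·τ²+95/2547·τ³=-92017/18112

  seg 0: a=-4 b=-568/849 c=0 d=95/2547
  seg 1: a=-5 b=287/849 c=95/283 d=-859/7641
  seg 2: a=-4 b=-580/849 c=-574/849 d=2585/7641
  seg 3: a=-3 b=3731/849 c=2011/849 d=-499/283
  seg 4: a=2 b=3262/849 c=-2480/849 d=2480/7641
S(9/4) = -92017/18112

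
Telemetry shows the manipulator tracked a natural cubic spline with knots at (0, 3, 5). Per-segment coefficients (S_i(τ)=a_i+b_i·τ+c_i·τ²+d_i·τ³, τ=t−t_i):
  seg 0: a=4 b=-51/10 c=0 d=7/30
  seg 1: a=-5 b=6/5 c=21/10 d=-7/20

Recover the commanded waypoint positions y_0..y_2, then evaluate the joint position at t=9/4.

y_0 = S_0(0) = a_0 = 4
y_1 = S_1(0) = a_1 = -5
y_2 = S_1(2) = 3
t_q=9/4 is in segment 0 (τ=9/4); S_0(τ)=-3083/640

y_0=4 y_1=-5 y_2=3
S(9/4) = -3083/640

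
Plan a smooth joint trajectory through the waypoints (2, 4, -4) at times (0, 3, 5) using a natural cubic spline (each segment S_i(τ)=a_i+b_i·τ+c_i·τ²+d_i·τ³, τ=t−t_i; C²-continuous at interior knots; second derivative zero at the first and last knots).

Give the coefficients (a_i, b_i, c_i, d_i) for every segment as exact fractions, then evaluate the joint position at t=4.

Δ: Δ0=2/3, Δ1=-4
row 1: diag=10, rhs=-28; c'=1/5, d'=-14/5
back: M1=-14/5
M: M0=0, M1=-14/5, M2=0
seg 0: a=2, c=M0/2=0, d=(M1−M0)/(6·3)=-7/45, b=Δ0−h0·(2M0+M1)/6=31/15
seg 1: a=4, c=M1/2=-7/5, d=(M2−M1)/(6·2)=7/30, b=Δ1−h1·(2M1+M2)/6=-32/15
t_q=4 → seg 1, τ=1; S=4+-32/15·τ+-7/5·τ²+7/30·τ³=7/10

  seg 0: a=2 b=31/15 c=0 d=-7/45
  seg 1: a=4 b=-32/15 c=-7/5 d=7/30
S(4) = 7/10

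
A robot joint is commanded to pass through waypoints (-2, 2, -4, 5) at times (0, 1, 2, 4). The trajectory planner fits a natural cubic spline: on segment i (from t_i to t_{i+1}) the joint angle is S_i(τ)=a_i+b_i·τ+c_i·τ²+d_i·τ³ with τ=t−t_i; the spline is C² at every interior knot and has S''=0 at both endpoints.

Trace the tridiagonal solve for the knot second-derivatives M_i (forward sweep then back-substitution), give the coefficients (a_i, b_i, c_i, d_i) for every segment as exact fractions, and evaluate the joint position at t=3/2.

  seg 0: a=-2 b=325/46 c=0 d=-141/46
  seg 1: a=2 b=-49/23 c=-423/46 d=245/46
  seg 2: a=-4 b=-209/46 c=156/23 d=-26/23
S(3/2) = -257/368

Δ: Δ0=4, Δ1=-6, Δ2=9/2
row 1: diag=4, rhs=-60; c'=1/4, d'=-15
row 2: denom=6−1·1/4=23/4; d'=(63−1·-15)/(23/4)=312/23
back: M2=312/23
back: M1=-15−1/4·312/23=-423/23
M: M0=0, M1=-423/23, M2=312/23, M3=0
seg 0: a=-2, c=M0/2=0, d=(M1−M0)/(6·1)=-141/46, b=Δ0−h0·(2M0+M1)/6=325/46
seg 1: a=2, c=M1/2=-423/46, d=(M2−M1)/(6·1)=245/46, b=Δ1−h1·(2M1+M2)/6=-49/23
seg 2: a=-4, c=M2/2=156/23, d=(M3−M2)/(6·2)=-26/23, b=Δ2−h2·(2M2+M3)/6=-209/46
t_q=3/2 → seg 1, τ=1/2; S=2+-49/23·τ+-423/46·τ²+245/46·τ³=-257/368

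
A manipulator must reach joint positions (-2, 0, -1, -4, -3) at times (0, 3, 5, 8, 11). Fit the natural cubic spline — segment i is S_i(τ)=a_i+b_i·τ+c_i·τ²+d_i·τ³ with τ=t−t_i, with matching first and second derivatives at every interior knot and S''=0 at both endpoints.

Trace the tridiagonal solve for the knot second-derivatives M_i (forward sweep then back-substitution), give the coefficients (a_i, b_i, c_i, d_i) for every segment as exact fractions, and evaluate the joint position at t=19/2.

  seg 0: a=-2 b=691/708 c=0 d=-73/2124
  seg 1: a=0 b=17/354 c=-73/236 d=25/1416
  seg 2: a=-1 b=-173/177 c=-12/59 d=104/1593
  seg 3: a=-4 b=-77/177 c=68/177 d=-68/1593
S(19/2) = -232/59

Δ: Δ0=2/3, Δ1=-1/2, Δ2=-1, Δ3=1/3
row 1: diag=10, rhs=-7; c'=1/5, d'=-7/10
row 2: denom=10−2·1/5=48/5; d'=(-3−2·-7/10)/(48/5)=-1/6
row 3: denom=12−3·5/16=177/16; d'=(8−3·-1/6)/(177/16)=136/177
back: M3=136/177
back: M2=-1/6−5/16·136/177=-24/59
back: M1=-7/10−1/5·-24/59=-73/118
M: M0=0, M1=-73/118, M2=-24/59, M3=136/177, M4=0
seg 0: a=-2, c=M0/2=0, d=(M1−M0)/(6·3)=-73/2124, b=Δ0−h0·(2M0+M1)/6=691/708
seg 1: a=0, c=M1/2=-73/236, d=(M2−M1)/(6·2)=25/1416, b=Δ1−h1·(2M1+M2)/6=17/354
seg 2: a=-1, c=M2/2=-12/59, d=(M3−M2)/(6·3)=104/1593, b=Δ2−h2·(2M2+M3)/6=-173/177
seg 3: a=-4, c=M3/2=68/177, d=(M4−M3)/(6·3)=-68/1593, b=Δ3−h3·(2M3+M4)/6=-77/177
t_q=19/2 → seg 3, τ=3/2; S=-4+-77/177·τ+68/177·τ²+-68/1593·τ³=-232/59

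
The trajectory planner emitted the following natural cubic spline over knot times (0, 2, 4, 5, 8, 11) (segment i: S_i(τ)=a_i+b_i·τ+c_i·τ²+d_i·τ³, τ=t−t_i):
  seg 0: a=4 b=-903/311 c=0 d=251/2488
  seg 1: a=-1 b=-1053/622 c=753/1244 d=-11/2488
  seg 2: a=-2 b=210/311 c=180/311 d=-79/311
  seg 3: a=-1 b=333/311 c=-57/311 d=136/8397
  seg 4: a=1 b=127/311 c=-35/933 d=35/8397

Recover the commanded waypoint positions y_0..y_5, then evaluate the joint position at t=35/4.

y_0 = S_0(0) = a_0 = 4
y_1 = S_1(0) = a_1 = -1
y_2 = S_2(0) = a_2 = -2
y_3 = S_3(0) = a_3 = -1
y_4 = S_4(0) = a_4 = 1
y_5 = S_4(3) = 2
t_q=35/4 is in segment 4 (τ=3/4); S_4(τ)=25615/19904

y_0=4 y_1=-1 y_2=-2 y_3=-1 y_4=1 y_5=2
S(35/4) = 25615/19904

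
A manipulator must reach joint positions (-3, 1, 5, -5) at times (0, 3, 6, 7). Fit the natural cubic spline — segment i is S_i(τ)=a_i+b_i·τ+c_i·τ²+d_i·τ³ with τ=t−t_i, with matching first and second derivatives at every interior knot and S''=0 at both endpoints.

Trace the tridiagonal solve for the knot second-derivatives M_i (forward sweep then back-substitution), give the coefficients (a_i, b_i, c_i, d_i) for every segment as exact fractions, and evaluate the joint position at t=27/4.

Δ: Δ0=4/3, Δ1=4/3, Δ2=-10
row 1: diag=12, rhs=0; c'=1/4, d'=0
row 2: denom=8−3·1/4=29/4; d'=(-68−3·0)/(29/4)=-272/29
back: M2=-272/29
back: M1=0−1/4·-272/29=68/29
M: M0=0, M1=68/29, M2=-272/29, M3=0
seg 0: a=-3, c=M0/2=0, d=(M1−M0)/(6·3)=34/261, b=Δ0−h0·(2M0+M1)/6=14/87
seg 1: a=1, c=M1/2=34/29, d=(M2−M1)/(6·3)=-170/261, b=Δ1−h1·(2M1+M2)/6=320/87
seg 2: a=5, c=M2/2=-136/29, d=(M3−M2)/(6·1)=136/87, b=Δ2−h2·(2M2+M3)/6=-598/87
t_q=27/4 → seg 2, τ=3/4; S=5+-598/87·τ+-136/29·τ²+136/87·τ³=-495/232

  seg 0: a=-3 b=14/87 c=0 d=34/261
  seg 1: a=1 b=320/87 c=34/29 d=-170/261
  seg 2: a=5 b=-598/87 c=-136/29 d=136/87
S(27/4) = -495/232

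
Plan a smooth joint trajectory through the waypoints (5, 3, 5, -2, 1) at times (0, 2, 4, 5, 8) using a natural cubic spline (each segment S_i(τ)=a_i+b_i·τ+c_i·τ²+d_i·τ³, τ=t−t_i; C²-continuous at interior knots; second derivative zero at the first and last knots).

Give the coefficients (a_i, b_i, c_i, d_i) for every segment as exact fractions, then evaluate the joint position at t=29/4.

  seg 0: a=5 b=-205/86 c=0 d=119/344
  seg 1: a=3 b=76/43 c=357/172 d=-423/344
  seg 2: a=5 b=-403/86 c=-228/43 d=257/86
  seg 3: a=-2 b=-272/43 c=315/86 d=-35/86
S(29/4) = -12799/5504

Δ: Δ0=-1, Δ1=1, Δ2=-7, Δ3=1
row 1: diag=8, rhs=12; c'=1/4, d'=3/2
row 2: denom=6−2·1/4=11/2; d'=(-48−2·3/2)/(11/2)=-102/11
row 3: denom=8−1·2/11=86/11; d'=(48−1·-102/11)/(86/11)=315/43
back: M3=315/43
back: M2=-102/11−2/11·315/43=-456/43
back: M1=3/2−1/4·-456/43=357/86
M: M0=0, M1=357/86, M2=-456/43, M3=315/43, M4=0
seg 0: a=5, c=M0/2=0, d=(M1−M0)/(6·2)=119/344, b=Δ0−h0·(2M0+M1)/6=-205/86
seg 1: a=3, c=M1/2=357/172, d=(M2−M1)/(6·2)=-423/344, b=Δ1−h1·(2M1+M2)/6=76/43
seg 2: a=5, c=M2/2=-228/43, d=(M3−M2)/(6·1)=257/86, b=Δ2−h2·(2M2+M3)/6=-403/86
seg 3: a=-2, c=M3/2=315/86, d=(M4−M3)/(6·3)=-35/86, b=Δ3−h3·(2M3+M4)/6=-272/43
t_q=29/4 → seg 3, τ=9/4; S=-2+-272/43·τ+315/86·τ²+-35/86·τ³=-12799/5504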